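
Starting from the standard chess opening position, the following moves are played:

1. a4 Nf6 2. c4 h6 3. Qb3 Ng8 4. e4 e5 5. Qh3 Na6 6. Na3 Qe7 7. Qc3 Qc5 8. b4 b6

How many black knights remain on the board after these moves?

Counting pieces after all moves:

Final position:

  a b c d e f g h
  ─────────────────
8│♜ · ♝ · ♚ ♝ ♞ ♜│8
7│♟ · ♟ ♟ · ♟ ♟ ·│7
6│♞ ♟ · · · · · ♟│6
5│· · ♛ · ♟ · · ·│5
4│♙ ♙ ♙ · ♙ · · ·│4
3│♘ · ♕ · · · · ·│3
2│· · · ♙ · ♙ ♙ ♙│2
1│♖ · ♗ · ♔ ♗ ♘ ♖│1
  ─────────────────
  a b c d e f g h


2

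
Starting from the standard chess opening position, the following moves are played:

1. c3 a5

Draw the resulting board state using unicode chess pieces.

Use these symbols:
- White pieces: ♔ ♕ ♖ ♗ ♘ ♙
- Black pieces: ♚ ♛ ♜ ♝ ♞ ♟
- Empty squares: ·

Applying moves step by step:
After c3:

♜ ♞ ♝ ♛ ♚ ♝ ♞ ♜
♟ ♟ ♟ ♟ ♟ ♟ ♟ ♟
· · · · · · · ·
· · · · · · · ·
· · · · · · · ·
· · ♙ · · · · ·
♙ ♙ · ♙ ♙ ♙ ♙ ♙
♖ ♘ ♗ ♕ ♔ ♗ ♘ ♖


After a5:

♜ ♞ ♝ ♛ ♚ ♝ ♞ ♜
· ♟ ♟ ♟ ♟ ♟ ♟ ♟
· · · · · · · ·
♟ · · · · · · ·
· · · · · · · ·
· · ♙ · · · · ·
♙ ♙ · ♙ ♙ ♙ ♙ ♙
♖ ♘ ♗ ♕ ♔ ♗ ♘ ♖



  a b c d e f g h
  ─────────────────
8│♜ ♞ ♝ ♛ ♚ ♝ ♞ ♜│8
7│· ♟ ♟ ♟ ♟ ♟ ♟ ♟│7
6│· · · · · · · ·│6
5│♟ · · · · · · ·│5
4│· · · · · · · ·│4
3│· · ♙ · · · · ·│3
2│♙ ♙ · ♙ ♙ ♙ ♙ ♙│2
1│♖ ♘ ♗ ♕ ♔ ♗ ♘ ♖│1
  ─────────────────
  a b c d e f g h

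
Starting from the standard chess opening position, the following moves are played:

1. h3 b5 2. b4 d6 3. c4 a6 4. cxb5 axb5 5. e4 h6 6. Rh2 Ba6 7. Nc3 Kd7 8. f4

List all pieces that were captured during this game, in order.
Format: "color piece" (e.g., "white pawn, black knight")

Tracking captures:
  cxb5: captured black pawn
  axb5: captured white pawn

black pawn, white pawn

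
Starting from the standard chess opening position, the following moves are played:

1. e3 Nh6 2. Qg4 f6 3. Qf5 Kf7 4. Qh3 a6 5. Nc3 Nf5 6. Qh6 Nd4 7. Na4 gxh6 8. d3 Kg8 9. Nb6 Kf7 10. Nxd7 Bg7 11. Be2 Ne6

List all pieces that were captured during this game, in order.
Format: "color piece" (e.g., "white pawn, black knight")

Tracking captures:
  gxh6: captured white queen
  Nxd7: captured black pawn

white queen, black pawn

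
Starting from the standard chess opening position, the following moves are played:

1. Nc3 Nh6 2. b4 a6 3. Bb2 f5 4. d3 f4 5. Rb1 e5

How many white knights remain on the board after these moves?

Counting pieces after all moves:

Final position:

  a b c d e f g h
  ─────────────────
8│♜ ♞ ♝ ♛ ♚ ♝ · ♜│8
7│· ♟ ♟ ♟ · · ♟ ♟│7
6│♟ · · · · · · ♞│6
5│· · · · ♟ · · ·│5
4│· ♙ · · · ♟ · ·│4
3│· · ♘ ♙ · · · ·│3
2│♙ ♗ ♙ · ♙ ♙ ♙ ♙│2
1│· ♖ · ♕ ♔ ♗ ♘ ♖│1
  ─────────────────
  a b c d e f g h


2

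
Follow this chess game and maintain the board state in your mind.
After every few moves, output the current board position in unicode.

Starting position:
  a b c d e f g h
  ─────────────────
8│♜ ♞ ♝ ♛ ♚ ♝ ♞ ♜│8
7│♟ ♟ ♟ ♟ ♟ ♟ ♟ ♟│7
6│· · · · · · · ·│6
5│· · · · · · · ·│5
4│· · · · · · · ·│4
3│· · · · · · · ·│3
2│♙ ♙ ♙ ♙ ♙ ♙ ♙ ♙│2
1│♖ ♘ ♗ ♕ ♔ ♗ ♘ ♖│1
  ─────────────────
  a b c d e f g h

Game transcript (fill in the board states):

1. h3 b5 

  a b c d e f g h
  ─────────────────
8│♜ ♞ ♝ ♛ ♚ ♝ ♞ ♜│8
7│♟ · ♟ ♟ ♟ ♟ ♟ ♟│7
6│· · · · · · · ·│6
5│· ♟ · · · · · ·│5
4│· · · · · · · ·│4
3│· · · · · · · ♙│3
2│♙ ♙ ♙ ♙ ♙ ♙ ♙ ·│2
1│♖ ♘ ♗ ♕ ♔ ♗ ♘ ♖│1
  ─────────────────
  a b c d e f g h

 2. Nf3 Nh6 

  a b c d e f g h
  ─────────────────
8│♜ ♞ ♝ ♛ ♚ ♝ · ♜│8
7│♟ · ♟ ♟ ♟ ♟ ♟ ♟│7
6│· · · · · · · ♞│6
5│· ♟ · · · · · ·│5
4│· · · · · · · ·│4
3│· · · · · ♘ · ♙│3
2│♙ ♙ ♙ ♙ ♙ ♙ ♙ ·│2
1│♖ ♘ ♗ ♕ ♔ ♗ · ♖│1
  ─────────────────
  a b c d e f g h

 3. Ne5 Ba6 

  a b c d e f g h
  ─────────────────
8│♜ ♞ · ♛ ♚ ♝ · ♜│8
7│♟ · ♟ ♟ ♟ ♟ ♟ ♟│7
6│♝ · · · · · · ♞│6
5│· ♟ · · ♘ · · ·│5
4│· · · · · · · ·│4
3│· · · · · · · ♙│3
2│♙ ♙ ♙ ♙ ♙ ♙ ♙ ·│2
1│♖ ♘ ♗ ♕ ♔ ♗ · ♖│1
  ─────────────────
  a b c d e f g h

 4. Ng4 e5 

  a b c d e f g h
  ─────────────────
8│♜ ♞ · ♛ ♚ ♝ · ♜│8
7│♟ · ♟ ♟ · ♟ ♟ ♟│7
6│♝ · · · · · · ♞│6
5│· ♟ · · ♟ · · ·│5
4│· · · · · · ♘ ·│4
3│· · · · · · · ♙│3
2│♙ ♙ ♙ ♙ ♙ ♙ ♙ ·│2
1│♖ ♘ ♗ ♕ ♔ ♗ · ♖│1
  ─────────────────
  a b c d e f g h

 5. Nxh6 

  a b c d e f g h
  ─────────────────
8│♜ ♞ · ♛ ♚ ♝ · ♜│8
7│♟ · ♟ ♟ · ♟ ♟ ♟│7
6│♝ · · · · · · ♘│6
5│· ♟ · · ♟ · · ·│5
4│· · · · · · · ·│4
3│· · · · · · · ♙│3
2│♙ ♙ ♙ ♙ ♙ ♙ ♙ ·│2
1│♖ ♘ ♗ ♕ ♔ ♗ · ♖│1
  ─────────────────
  a b c d e f g h


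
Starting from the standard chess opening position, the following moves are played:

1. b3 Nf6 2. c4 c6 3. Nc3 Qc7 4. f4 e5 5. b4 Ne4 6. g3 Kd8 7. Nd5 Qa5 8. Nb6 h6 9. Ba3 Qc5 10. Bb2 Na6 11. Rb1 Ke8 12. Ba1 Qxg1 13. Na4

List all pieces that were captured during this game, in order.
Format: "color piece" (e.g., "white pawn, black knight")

Tracking captures:
  Qxg1: captured white knight

white knight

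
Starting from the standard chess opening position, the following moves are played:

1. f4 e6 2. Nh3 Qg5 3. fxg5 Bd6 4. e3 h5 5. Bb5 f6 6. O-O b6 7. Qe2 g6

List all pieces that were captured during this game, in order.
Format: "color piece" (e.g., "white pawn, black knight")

Tracking captures:
  fxg5: captured black queen

black queen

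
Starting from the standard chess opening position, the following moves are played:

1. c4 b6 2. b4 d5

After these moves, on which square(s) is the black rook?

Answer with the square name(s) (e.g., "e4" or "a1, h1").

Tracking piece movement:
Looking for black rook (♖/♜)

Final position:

  a b c d e f g h
  ─────────────────
8│♜ ♞ ♝ ♛ ♚ ♝ ♞ ♜│8
7│♟ · ♟ · ♟ ♟ ♟ ♟│7
6│· ♟ · · · · · ·│6
5│· · · ♟ · · · ·│5
4│· ♙ ♙ · · · · ·│4
3│· · · · · · · ·│3
2│♙ · · ♙ ♙ ♙ ♙ ♙│2
1│♖ ♘ ♗ ♕ ♔ ♗ ♘ ♖│1
  ─────────────────
  a b c d e f g h


a8, h8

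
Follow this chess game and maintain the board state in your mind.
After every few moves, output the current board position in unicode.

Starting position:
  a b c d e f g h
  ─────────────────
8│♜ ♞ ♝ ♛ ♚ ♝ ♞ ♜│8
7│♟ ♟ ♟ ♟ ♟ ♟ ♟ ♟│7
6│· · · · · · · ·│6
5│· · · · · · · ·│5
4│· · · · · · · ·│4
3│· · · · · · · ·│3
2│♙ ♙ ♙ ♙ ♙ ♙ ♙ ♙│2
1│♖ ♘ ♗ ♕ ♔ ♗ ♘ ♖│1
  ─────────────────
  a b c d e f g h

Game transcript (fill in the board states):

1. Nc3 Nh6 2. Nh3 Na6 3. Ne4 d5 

  a b c d e f g h
  ─────────────────
8│♜ · ♝ ♛ ♚ ♝ · ♜│8
7│♟ ♟ ♟ · ♟ ♟ ♟ ♟│7
6│♞ · · · · · · ♞│6
5│· · · ♟ · · · ·│5
4│· · · · ♘ · · ·│4
3│· · · · · · · ♘│3
2│♙ ♙ ♙ ♙ ♙ ♙ ♙ ♙│2
1│♖ · ♗ ♕ ♔ ♗ · ♖│1
  ─────────────────
  a b c d e f g h

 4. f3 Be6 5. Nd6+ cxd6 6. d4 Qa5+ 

  a b c d e f g h
  ─────────────────
8│♜ · · · ♚ ♝ · ♜│8
7│♟ ♟ · · ♟ ♟ ♟ ♟│7
6│♞ · · ♟ ♝ · · ♞│6
5│♛ · · ♟ · · · ·│5
4│· · · ♙ · · · ·│4
3│· · · · · ♙ · ♘│3
2│♙ ♙ ♙ · ♙ · ♙ ♙│2
1│♖ · ♗ ♕ ♔ ♗ · ♖│1
  ─────────────────
  a b c d e f g h

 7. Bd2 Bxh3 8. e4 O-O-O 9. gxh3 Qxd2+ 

  a b c d e f g h
  ─────────────────
8│· · ♚ ♜ · ♝ · ♜│8
7│♟ ♟ · · ♟ ♟ ♟ ♟│7
6│♞ · · ♟ · · · ♞│6
5│· · · ♟ · · · ·│5
4│· · · ♙ ♙ · · ·│4
3│· · · · · ♙ · ♙│3
2│♙ ♙ ♙ ♛ · · · ♙│2
1│♖ · · ♕ ♔ ♗ · ♖│1
  ─────────────────
  a b c d e f g h

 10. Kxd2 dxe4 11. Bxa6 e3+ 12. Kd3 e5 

  a b c d e f g h
  ─────────────────
8│· · ♚ ♜ · ♝ · ♜│8
7│♟ ♟ · · · ♟ ♟ ♟│7
6│♗ · · ♟ · · · ♞│6
5│· · · · ♟ · · ·│5
4│· · · ♙ · · · ·│4
3│· · · ♔ ♟ ♙ · ♙│3
2│♙ ♙ ♙ · · · · ♙│2
1│♖ · · ♕ · · · ♖│1
  ─────────────────
  a b c d e f g h

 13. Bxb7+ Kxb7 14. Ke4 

  a b c d e f g h
  ─────────────────
8│· · · ♜ · ♝ · ♜│8
7│♟ ♚ · · · ♟ ♟ ♟│7
6│· · · ♟ · · · ♞│6
5│· · · · ♟ · · ·│5
4│· · · ♙ ♔ · · ·│4
3│· · · · ♟ ♙ · ♙│3
2│♙ ♙ ♙ · · · · ♙│2
1│♖ · · ♕ · · · ♖│1
  ─────────────────
  a b c d e f g h


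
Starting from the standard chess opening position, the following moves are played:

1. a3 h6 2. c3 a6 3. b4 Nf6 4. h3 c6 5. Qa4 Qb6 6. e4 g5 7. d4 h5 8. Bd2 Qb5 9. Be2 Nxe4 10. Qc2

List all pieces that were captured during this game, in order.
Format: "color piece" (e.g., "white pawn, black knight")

Tracking captures:
  Nxe4: captured white pawn

white pawn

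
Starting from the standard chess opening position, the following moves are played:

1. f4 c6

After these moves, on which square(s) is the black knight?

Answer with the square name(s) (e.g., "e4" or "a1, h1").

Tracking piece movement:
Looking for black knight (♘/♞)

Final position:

  a b c d e f g h
  ─────────────────
8│♜ ♞ ♝ ♛ ♚ ♝ ♞ ♜│8
7│♟ ♟ · ♟ ♟ ♟ ♟ ♟│7
6│· · ♟ · · · · ·│6
5│· · · · · · · ·│5
4│· · · · · ♙ · ·│4
3│· · · · · · · ·│3
2│♙ ♙ ♙ ♙ ♙ · ♙ ♙│2
1│♖ ♘ ♗ ♕ ♔ ♗ ♘ ♖│1
  ─────────────────
  a b c d e f g h


b8, g8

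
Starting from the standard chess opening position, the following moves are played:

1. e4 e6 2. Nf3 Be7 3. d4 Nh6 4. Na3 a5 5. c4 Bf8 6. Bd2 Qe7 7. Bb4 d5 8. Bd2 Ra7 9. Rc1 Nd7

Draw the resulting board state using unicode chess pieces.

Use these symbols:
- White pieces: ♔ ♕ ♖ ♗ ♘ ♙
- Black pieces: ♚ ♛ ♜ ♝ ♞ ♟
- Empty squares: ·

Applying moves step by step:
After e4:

♜ ♞ ♝ ♛ ♚ ♝ ♞ ♜
♟ ♟ ♟ ♟ ♟ ♟ ♟ ♟
· · · · · · · ·
· · · · · · · ·
· · · · ♙ · · ·
· · · · · · · ·
♙ ♙ ♙ ♙ · ♙ ♙ ♙
♖ ♘ ♗ ♕ ♔ ♗ ♘ ♖


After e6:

♜ ♞ ♝ ♛ ♚ ♝ ♞ ♜
♟ ♟ ♟ ♟ · ♟ ♟ ♟
· · · · ♟ · · ·
· · · · · · · ·
· · · · ♙ · · ·
· · · · · · · ·
♙ ♙ ♙ ♙ · ♙ ♙ ♙
♖ ♘ ♗ ♕ ♔ ♗ ♘ ♖


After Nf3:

♜ ♞ ♝ ♛ ♚ ♝ ♞ ♜
♟ ♟ ♟ ♟ · ♟ ♟ ♟
· · · · ♟ · · ·
· · · · · · · ·
· · · · ♙ · · ·
· · · · · ♘ · ·
♙ ♙ ♙ ♙ · ♙ ♙ ♙
♖ ♘ ♗ ♕ ♔ ♗ · ♖


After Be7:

♜ ♞ ♝ ♛ ♚ · ♞ ♜
♟ ♟ ♟ ♟ ♝ ♟ ♟ ♟
· · · · ♟ · · ·
· · · · · · · ·
· · · · ♙ · · ·
· · · · · ♘ · ·
♙ ♙ ♙ ♙ · ♙ ♙ ♙
♖ ♘ ♗ ♕ ♔ ♗ · ♖


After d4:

♜ ♞ ♝ ♛ ♚ · ♞ ♜
♟ ♟ ♟ ♟ ♝ ♟ ♟ ♟
· · · · ♟ · · ·
· · · · · · · ·
· · · ♙ ♙ · · ·
· · · · · ♘ · ·
♙ ♙ ♙ · · ♙ ♙ ♙
♖ ♘ ♗ ♕ ♔ ♗ · ♖


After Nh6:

♜ ♞ ♝ ♛ ♚ · · ♜
♟ ♟ ♟ ♟ ♝ ♟ ♟ ♟
· · · · ♟ · · ♞
· · · · · · · ·
· · · ♙ ♙ · · ·
· · · · · ♘ · ·
♙ ♙ ♙ · · ♙ ♙ ♙
♖ ♘ ♗ ♕ ♔ ♗ · ♖


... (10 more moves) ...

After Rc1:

· ♞ ♝ · ♚ ♝ · ♜
♜ ♟ ♟ · ♛ ♟ ♟ ♟
· · · · ♟ · · ♞
♟ · · ♟ · · · ·
· · ♙ ♙ ♙ · · ·
♘ · · · · ♘ · ·
♙ ♙ · ♗ · ♙ ♙ ♙
· · ♖ ♕ ♔ ♗ · ♖


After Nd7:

· · ♝ · ♚ ♝ · ♜
♜ ♟ ♟ ♞ ♛ ♟ ♟ ♟
· · · · ♟ · · ♞
♟ · · ♟ · · · ·
· · ♙ ♙ ♙ · · ·
♘ · · · · ♘ · ·
♙ ♙ · ♗ · ♙ ♙ ♙
· · ♖ ♕ ♔ ♗ · ♖



  a b c d e f g h
  ─────────────────
8│· · ♝ · ♚ ♝ · ♜│8
7│♜ ♟ ♟ ♞ ♛ ♟ ♟ ♟│7
6│· · · · ♟ · · ♞│6
5│♟ · · ♟ · · · ·│5
4│· · ♙ ♙ ♙ · · ·│4
3│♘ · · · · ♘ · ·│3
2│♙ ♙ · ♗ · ♙ ♙ ♙│2
1│· · ♖ ♕ ♔ ♗ · ♖│1
  ─────────────────
  a b c d e f g h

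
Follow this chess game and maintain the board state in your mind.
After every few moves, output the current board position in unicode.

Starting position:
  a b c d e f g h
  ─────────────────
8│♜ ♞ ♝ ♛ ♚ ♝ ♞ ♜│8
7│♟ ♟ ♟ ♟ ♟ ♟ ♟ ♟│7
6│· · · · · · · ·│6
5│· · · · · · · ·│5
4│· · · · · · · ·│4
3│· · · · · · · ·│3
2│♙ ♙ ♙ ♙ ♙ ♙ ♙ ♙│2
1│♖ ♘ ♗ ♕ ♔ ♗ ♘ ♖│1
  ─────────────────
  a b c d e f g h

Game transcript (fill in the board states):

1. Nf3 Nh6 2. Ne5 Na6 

  a b c d e f g h
  ─────────────────
8│♜ · ♝ ♛ ♚ ♝ · ♜│8
7│♟ ♟ ♟ ♟ ♟ ♟ ♟ ♟│7
6│♞ · · · · · · ♞│6
5│· · · · ♘ · · ·│5
4│· · · · · · · ·│4
3│· · · · · · · ·│3
2│♙ ♙ ♙ ♙ ♙ ♙ ♙ ♙│2
1│♖ ♘ ♗ ♕ ♔ ♗ · ♖│1
  ─────────────────
  a b c d e f g h

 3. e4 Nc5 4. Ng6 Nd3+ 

  a b c d e f g h
  ─────────────────
8│♜ · ♝ ♛ ♚ ♝ · ♜│8
7│♟ ♟ ♟ ♟ ♟ ♟ ♟ ♟│7
6│· · · · · · ♘ ♞│6
5│· · · · · · · ·│5
4│· · · · ♙ · · ·│4
3│· · · ♞ · · · ·│3
2│♙ ♙ ♙ ♙ · ♙ ♙ ♙│2
1│♖ ♘ ♗ ♕ ♔ ♗ · ♖│1
  ─────────────────
  a b c d e f g h

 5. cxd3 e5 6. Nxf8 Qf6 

  a b c d e f g h
  ─────────────────
8│♜ · ♝ · ♚ ♘ · ♜│8
7│♟ ♟ ♟ ♟ · ♟ ♟ ♟│7
6│· · · · · ♛ · ♞│6
5│· · · · ♟ · · ·│5
4│· · · · ♙ · · ·│4
3│· · · ♙ · · · ·│3
2│♙ ♙ · ♙ · ♙ ♙ ♙│2
1│♖ ♘ ♗ ♕ ♔ ♗ · ♖│1
  ─────────────────
  a b c d e f g h

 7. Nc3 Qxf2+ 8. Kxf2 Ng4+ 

  a b c d e f g h
  ─────────────────
8│♜ · ♝ · ♚ ♘ · ♜│8
7│♟ ♟ ♟ ♟ · ♟ ♟ ♟│7
6│· · · · · · · ·│6
5│· · · · ♟ · · ·│5
4│· · · · ♙ · ♞ ·│4
3│· · ♘ ♙ · · · ·│3
2│♙ ♙ · ♙ · ♔ ♙ ♙│2
1│♖ · ♗ ♕ · ♗ · ♖│1
  ─────────────────
  a b c d e f g h

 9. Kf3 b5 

  a b c d e f g h
  ─────────────────
8│♜ · ♝ · ♚ ♘ · ♜│8
7│♟ · ♟ ♟ · ♟ ♟ ♟│7
6│· · · · · · · ·│6
5│· ♟ · · ♟ · · ·│5
4│· · · · ♙ · ♞ ·│4
3│· · ♘ ♙ · ♔ · ·│3
2│♙ ♙ · ♙ · · ♙ ♙│2
1│♖ · ♗ ♕ · ♗ · ♖│1
  ─────────────────
  a b c d e f g h


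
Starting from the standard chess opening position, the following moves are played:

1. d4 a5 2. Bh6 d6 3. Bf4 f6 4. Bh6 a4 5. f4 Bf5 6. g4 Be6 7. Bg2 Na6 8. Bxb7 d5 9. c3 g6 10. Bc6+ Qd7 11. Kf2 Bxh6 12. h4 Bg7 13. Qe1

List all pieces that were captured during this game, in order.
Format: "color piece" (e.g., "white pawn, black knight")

Tracking captures:
  Bxb7: captured black pawn
  Bxh6: captured white bishop

black pawn, white bishop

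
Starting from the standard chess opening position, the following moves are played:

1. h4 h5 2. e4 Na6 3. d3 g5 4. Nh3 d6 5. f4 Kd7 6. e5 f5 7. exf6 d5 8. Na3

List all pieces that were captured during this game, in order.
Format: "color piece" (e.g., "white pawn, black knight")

Tracking captures:
  exf6: captured black pawn

black pawn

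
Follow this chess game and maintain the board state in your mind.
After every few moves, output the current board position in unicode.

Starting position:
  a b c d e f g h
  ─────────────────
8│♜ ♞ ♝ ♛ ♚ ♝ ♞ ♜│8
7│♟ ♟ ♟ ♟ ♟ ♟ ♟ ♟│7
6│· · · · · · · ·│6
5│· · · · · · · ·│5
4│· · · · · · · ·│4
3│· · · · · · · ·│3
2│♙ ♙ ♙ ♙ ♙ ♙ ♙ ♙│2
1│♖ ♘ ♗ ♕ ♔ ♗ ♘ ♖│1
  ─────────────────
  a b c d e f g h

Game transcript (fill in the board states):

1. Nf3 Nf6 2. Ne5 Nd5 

  a b c d e f g h
  ─────────────────
8│♜ ♞ ♝ ♛ ♚ ♝ · ♜│8
7│♟ ♟ ♟ ♟ ♟ ♟ ♟ ♟│7
6│· · · · · · · ·│6
5│· · · ♞ ♘ · · ·│5
4│· · · · · · · ·│4
3│· · · · · · · ·│3
2│♙ ♙ ♙ ♙ ♙ ♙ ♙ ♙│2
1│♖ ♘ ♗ ♕ ♔ ♗ · ♖│1
  ─────────────────
  a b c d e f g h

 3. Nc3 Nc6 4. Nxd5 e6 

  a b c d e f g h
  ─────────────────
8│♜ · ♝ ♛ ♚ ♝ · ♜│8
7│♟ ♟ ♟ ♟ · ♟ ♟ ♟│7
6│· · ♞ · ♟ · · ·│6
5│· · · ♘ ♘ · · ·│5
4│· · · · · · · ·│4
3│· · · · · · · ·│3
2│♙ ♙ ♙ ♙ ♙ ♙ ♙ ♙│2
1│♖ · ♗ ♕ ♔ ♗ · ♖│1
  ─────────────────
  a b c d e f g h

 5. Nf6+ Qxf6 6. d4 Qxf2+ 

  a b c d e f g h
  ─────────────────
8│♜ · ♝ · ♚ ♝ · ♜│8
7│♟ ♟ ♟ ♟ · ♟ ♟ ♟│7
6│· · ♞ · ♟ · · ·│6
5│· · · · ♘ · · ·│5
4│· · · ♙ · · · ·│4
3│· · · · · · · ·│3
2│♙ ♙ ♙ · ♙ ♛ ♙ ♙│2
1│♖ · ♗ ♕ ♔ ♗ · ♖│1
  ─────────────────
  a b c d e f g h

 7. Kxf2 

  a b c d e f g h
  ─────────────────
8│♜ · ♝ · ♚ ♝ · ♜│8
7│♟ ♟ ♟ ♟ · ♟ ♟ ♟│7
6│· · ♞ · ♟ · · ·│6
5│· · · · ♘ · · ·│5
4│· · · ♙ · · · ·│4
3│· · · · · · · ·│3
2│♙ ♙ ♙ · ♙ ♔ ♙ ♙│2
1│♖ · ♗ ♕ · ♗ · ♖│1
  ─────────────────
  a b c d e f g h


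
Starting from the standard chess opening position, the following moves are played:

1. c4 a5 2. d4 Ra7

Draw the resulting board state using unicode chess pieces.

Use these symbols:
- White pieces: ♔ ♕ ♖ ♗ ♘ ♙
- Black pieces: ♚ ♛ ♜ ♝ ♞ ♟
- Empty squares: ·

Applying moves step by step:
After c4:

♜ ♞ ♝ ♛ ♚ ♝ ♞ ♜
♟ ♟ ♟ ♟ ♟ ♟ ♟ ♟
· · · · · · · ·
· · · · · · · ·
· · ♙ · · · · ·
· · · · · · · ·
♙ ♙ · ♙ ♙ ♙ ♙ ♙
♖ ♘ ♗ ♕ ♔ ♗ ♘ ♖


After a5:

♜ ♞ ♝ ♛ ♚ ♝ ♞ ♜
· ♟ ♟ ♟ ♟ ♟ ♟ ♟
· · · · · · · ·
♟ · · · · · · ·
· · ♙ · · · · ·
· · · · · · · ·
♙ ♙ · ♙ ♙ ♙ ♙ ♙
♖ ♘ ♗ ♕ ♔ ♗ ♘ ♖


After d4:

♜ ♞ ♝ ♛ ♚ ♝ ♞ ♜
· ♟ ♟ ♟ ♟ ♟ ♟ ♟
· · · · · · · ·
♟ · · · · · · ·
· · ♙ ♙ · · · ·
· · · · · · · ·
♙ ♙ · · ♙ ♙ ♙ ♙
♖ ♘ ♗ ♕ ♔ ♗ ♘ ♖


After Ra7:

· ♞ ♝ ♛ ♚ ♝ ♞ ♜
♜ ♟ ♟ ♟ ♟ ♟ ♟ ♟
· · · · · · · ·
♟ · · · · · · ·
· · ♙ ♙ · · · ·
· · · · · · · ·
♙ ♙ · · ♙ ♙ ♙ ♙
♖ ♘ ♗ ♕ ♔ ♗ ♘ ♖



  a b c d e f g h
  ─────────────────
8│· ♞ ♝ ♛ ♚ ♝ ♞ ♜│8
7│♜ ♟ ♟ ♟ ♟ ♟ ♟ ♟│7
6│· · · · · · · ·│6
5│♟ · · · · · · ·│5
4│· · ♙ ♙ · · · ·│4
3│· · · · · · · ·│3
2│♙ ♙ · · ♙ ♙ ♙ ♙│2
1│♖ ♘ ♗ ♕ ♔ ♗ ♘ ♖│1
  ─────────────────
  a b c d e f g h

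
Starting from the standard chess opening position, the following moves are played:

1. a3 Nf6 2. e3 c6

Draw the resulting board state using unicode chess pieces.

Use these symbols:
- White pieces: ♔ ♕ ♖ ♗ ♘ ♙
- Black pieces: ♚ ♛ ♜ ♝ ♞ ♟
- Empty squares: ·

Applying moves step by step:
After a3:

♜ ♞ ♝ ♛ ♚ ♝ ♞ ♜
♟ ♟ ♟ ♟ ♟ ♟ ♟ ♟
· · · · · · · ·
· · · · · · · ·
· · · · · · · ·
♙ · · · · · · ·
· ♙ ♙ ♙ ♙ ♙ ♙ ♙
♖ ♘ ♗ ♕ ♔ ♗ ♘ ♖


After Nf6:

♜ ♞ ♝ ♛ ♚ ♝ · ♜
♟ ♟ ♟ ♟ ♟ ♟ ♟ ♟
· · · · · ♞ · ·
· · · · · · · ·
· · · · · · · ·
♙ · · · · · · ·
· ♙ ♙ ♙ ♙ ♙ ♙ ♙
♖ ♘ ♗ ♕ ♔ ♗ ♘ ♖


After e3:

♜ ♞ ♝ ♛ ♚ ♝ · ♜
♟ ♟ ♟ ♟ ♟ ♟ ♟ ♟
· · · · · ♞ · ·
· · · · · · · ·
· · · · · · · ·
♙ · · · ♙ · · ·
· ♙ ♙ ♙ · ♙ ♙ ♙
♖ ♘ ♗ ♕ ♔ ♗ ♘ ♖


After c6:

♜ ♞ ♝ ♛ ♚ ♝ · ♜
♟ ♟ · ♟ ♟ ♟ ♟ ♟
· · ♟ · · ♞ · ·
· · · · · · · ·
· · · · · · · ·
♙ · · · ♙ · · ·
· ♙ ♙ ♙ · ♙ ♙ ♙
♖ ♘ ♗ ♕ ♔ ♗ ♘ ♖



  a b c d e f g h
  ─────────────────
8│♜ ♞ ♝ ♛ ♚ ♝ · ♜│8
7│♟ ♟ · ♟ ♟ ♟ ♟ ♟│7
6│· · ♟ · · ♞ · ·│6
5│· · · · · · · ·│5
4│· · · · · · · ·│4
3│♙ · · · ♙ · · ·│3
2│· ♙ ♙ ♙ · ♙ ♙ ♙│2
1│♖ ♘ ♗ ♕ ♔ ♗ ♘ ♖│1
  ─────────────────
  a b c d e f g h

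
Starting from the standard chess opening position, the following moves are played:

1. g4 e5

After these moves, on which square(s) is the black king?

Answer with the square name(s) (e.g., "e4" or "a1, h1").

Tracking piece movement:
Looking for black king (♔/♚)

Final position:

  a b c d e f g h
  ─────────────────
8│♜ ♞ ♝ ♛ ♚ ♝ ♞ ♜│8
7│♟ ♟ ♟ ♟ · ♟ ♟ ♟│7
6│· · · · · · · ·│6
5│· · · · ♟ · · ·│5
4│· · · · · · ♙ ·│4
3│· · · · · · · ·│3
2│♙ ♙ ♙ ♙ ♙ ♙ · ♙│2
1│♖ ♘ ♗ ♕ ♔ ♗ ♘ ♖│1
  ─────────────────
  a b c d e f g h


e8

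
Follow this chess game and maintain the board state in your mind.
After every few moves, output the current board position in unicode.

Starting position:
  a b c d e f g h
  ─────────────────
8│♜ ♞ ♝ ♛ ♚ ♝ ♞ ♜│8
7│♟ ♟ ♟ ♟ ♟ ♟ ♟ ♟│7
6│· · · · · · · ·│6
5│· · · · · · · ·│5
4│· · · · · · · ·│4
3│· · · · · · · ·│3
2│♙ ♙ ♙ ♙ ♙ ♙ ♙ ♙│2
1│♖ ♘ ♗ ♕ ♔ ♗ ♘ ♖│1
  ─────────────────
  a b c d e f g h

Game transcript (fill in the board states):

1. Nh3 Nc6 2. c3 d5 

  a b c d e f g h
  ─────────────────
8│♜ · ♝ ♛ ♚ ♝ ♞ ♜│8
7│♟ ♟ ♟ · ♟ ♟ ♟ ♟│7
6│· · ♞ · · · · ·│6
5│· · · ♟ · · · ·│5
4│· · · · · · · ·│4
3│· · ♙ · · · · ♘│3
2│♙ ♙ · ♙ ♙ ♙ ♙ ♙│2
1│♖ ♘ ♗ ♕ ♔ ♗ · ♖│1
  ─────────────────
  a b c d e f g h

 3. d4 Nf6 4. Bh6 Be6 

  a b c d e f g h
  ─────────────────
8│♜ · · ♛ ♚ ♝ · ♜│8
7│♟ ♟ ♟ · ♟ ♟ ♟ ♟│7
6│· · ♞ · ♝ ♞ · ♗│6
5│· · · ♟ · · · ·│5
4│· · · ♙ · · · ·│4
3│· · ♙ · · · · ♘│3
2│♙ ♙ · · ♙ ♙ ♙ ♙│2
1│♖ ♘ · ♕ ♔ ♗ · ♖│1
  ─────────────────
  a b c d e f g h

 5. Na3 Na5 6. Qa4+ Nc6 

  a b c d e f g h
  ─────────────────
8│♜ · · ♛ ♚ ♝ · ♜│8
7│♟ ♟ ♟ · ♟ ♟ ♟ ♟│7
6│· · ♞ · ♝ ♞ · ♗│6
5│· · · ♟ · · · ·│5
4│♕ · · ♙ · · · ·│4
3│♘ · ♙ · · · · ♘│3
2│♙ ♙ · · ♙ ♙ ♙ ♙│2
1│♖ · · · ♔ ♗ · ♖│1
  ─────────────────
  a b c d e f g h

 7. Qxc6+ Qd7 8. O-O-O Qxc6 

  a b c d e f g h
  ─────────────────
8│♜ · · · ♚ ♝ · ♜│8
7│♟ ♟ ♟ · ♟ ♟ ♟ ♟│7
6│· · ♛ · ♝ ♞ · ♗│6
5│· · · ♟ · · · ·│5
4│· · · ♙ · · · ·│4
3│♘ · ♙ · · · · ♘│3
2│♙ ♙ · · ♙ ♙ ♙ ♙│2
1│· · ♔ ♖ · ♗ · ♖│1
  ─────────────────
  a b c d e f g h



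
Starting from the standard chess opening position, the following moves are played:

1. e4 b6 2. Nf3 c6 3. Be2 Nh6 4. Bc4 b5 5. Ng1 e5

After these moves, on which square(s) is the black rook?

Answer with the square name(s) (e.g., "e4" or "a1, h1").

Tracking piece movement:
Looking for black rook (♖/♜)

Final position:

  a b c d e f g h
  ─────────────────
8│♜ ♞ ♝ ♛ ♚ ♝ · ♜│8
7│♟ · · ♟ · ♟ ♟ ♟│7
6│· · ♟ · · · · ♞│6
5│· ♟ · · ♟ · · ·│5
4│· · ♗ · ♙ · · ·│4
3│· · · · · · · ·│3
2│♙ ♙ ♙ ♙ · ♙ ♙ ♙│2
1│♖ ♘ ♗ ♕ ♔ · ♘ ♖│1
  ─────────────────
  a b c d e f g h


a8, h8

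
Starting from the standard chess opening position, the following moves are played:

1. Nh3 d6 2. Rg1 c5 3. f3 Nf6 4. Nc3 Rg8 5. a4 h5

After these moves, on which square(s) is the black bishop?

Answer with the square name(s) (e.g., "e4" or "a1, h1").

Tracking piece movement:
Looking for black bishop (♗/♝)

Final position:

  a b c d e f g h
  ─────────────────
8│♜ ♞ ♝ ♛ ♚ ♝ ♜ ·│8
7│♟ ♟ · · ♟ ♟ ♟ ·│7
6│· · · ♟ · ♞ · ·│6
5│· · ♟ · · · · ♟│5
4│♙ · · · · · · ·│4
3│· · ♘ · · ♙ · ♘│3
2│· ♙ ♙ ♙ ♙ · ♙ ♙│2
1│♖ · ♗ ♕ ♔ ♗ ♖ ·│1
  ─────────────────
  a b c d e f g h


c8, f8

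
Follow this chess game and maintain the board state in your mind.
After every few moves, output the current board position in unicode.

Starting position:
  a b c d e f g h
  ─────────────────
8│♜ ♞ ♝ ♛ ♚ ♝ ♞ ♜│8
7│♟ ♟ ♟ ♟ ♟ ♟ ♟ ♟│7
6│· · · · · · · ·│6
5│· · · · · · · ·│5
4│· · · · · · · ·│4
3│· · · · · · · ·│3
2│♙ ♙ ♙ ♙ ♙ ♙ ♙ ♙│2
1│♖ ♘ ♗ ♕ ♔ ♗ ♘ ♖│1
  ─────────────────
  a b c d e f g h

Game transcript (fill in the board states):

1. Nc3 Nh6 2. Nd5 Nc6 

  a b c d e f g h
  ─────────────────
8│♜ · ♝ ♛ ♚ ♝ · ♜│8
7│♟ ♟ ♟ ♟ ♟ ♟ ♟ ♟│7
6│· · ♞ · · · · ♞│6
5│· · · ♘ · · · ·│5
4│· · · · · · · ·│4
3│· · · · · · · ·│3
2│♙ ♙ ♙ ♙ ♙ ♙ ♙ ♙│2
1│♖ · ♗ ♕ ♔ ♗ ♘ ♖│1
  ─────────────────
  a b c d e f g h

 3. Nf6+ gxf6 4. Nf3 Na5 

  a b c d e f g h
  ─────────────────
8│♜ · ♝ ♛ ♚ ♝ · ♜│8
7│♟ ♟ ♟ ♟ ♟ ♟ · ♟│7
6│· · · · · ♟ · ♞│6
5│♞ · · · · · · ·│5
4│· · · · · · · ·│4
3│· · · · · ♘ · ·│3
2│♙ ♙ ♙ ♙ ♙ ♙ ♙ ♙│2
1│♖ · ♗ ♕ ♔ ♗ · ♖│1
  ─────────────────
  a b c d e f g h

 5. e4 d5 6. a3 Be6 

  a b c d e f g h
  ─────────────────
8│♜ · · ♛ ♚ ♝ · ♜│8
7│♟ ♟ ♟ · ♟ ♟ · ♟│7
6│· · · · ♝ ♟ · ♞│6
5│♞ · · ♟ · · · ·│5
4│· · · · ♙ · · ·│4
3│♙ · · · · ♘ · ·│3
2│· ♙ ♙ ♙ · ♙ ♙ ♙│2
1│♖ · ♗ ♕ ♔ ♗ · ♖│1
  ─────────────────
  a b c d e f g h

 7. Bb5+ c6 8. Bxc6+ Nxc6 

  a b c d e f g h
  ─────────────────
8│♜ · · ♛ ♚ ♝ · ♜│8
7│♟ ♟ · · ♟ ♟ · ♟│7
6│· · ♞ · ♝ ♟ · ♞│6
5│· · · ♟ · · · ·│5
4│· · · · ♙ · · ·│4
3│♙ · · · · ♘ · ·│3
2│· ♙ ♙ ♙ · ♙ ♙ ♙│2
1│♖ · ♗ ♕ ♔ · · ♖│1
  ─────────────────
  a b c d e f g h

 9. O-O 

  a b c d e f g h
  ─────────────────
8│♜ · · ♛ ♚ ♝ · ♜│8
7│♟ ♟ · · ♟ ♟ · ♟│7
6│· · ♞ · ♝ ♟ · ♞│6
5│· · · ♟ · · · ·│5
4│· · · · ♙ · · ·│4
3│♙ · · · · ♘ · ·│3
2│· ♙ ♙ ♙ · ♙ ♙ ♙│2
1│♖ · ♗ ♕ · ♖ ♔ ·│1
  ─────────────────
  a b c d e f g h


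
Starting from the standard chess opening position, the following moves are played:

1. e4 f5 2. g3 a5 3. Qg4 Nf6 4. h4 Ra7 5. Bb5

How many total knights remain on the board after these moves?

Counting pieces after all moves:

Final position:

  a b c d e f g h
  ─────────────────
8│· ♞ ♝ ♛ ♚ ♝ · ♜│8
7│♜ ♟ ♟ ♟ ♟ · ♟ ♟│7
6│· · · · · ♞ · ·│6
5│♟ ♗ · · · ♟ · ·│5
4│· · · · ♙ · ♕ ♙│4
3│· · · · · · ♙ ·│3
2│♙ ♙ ♙ ♙ · ♙ · ·│2
1│♖ ♘ ♗ · ♔ · ♘ ♖│1
  ─────────────────
  a b c d e f g h


4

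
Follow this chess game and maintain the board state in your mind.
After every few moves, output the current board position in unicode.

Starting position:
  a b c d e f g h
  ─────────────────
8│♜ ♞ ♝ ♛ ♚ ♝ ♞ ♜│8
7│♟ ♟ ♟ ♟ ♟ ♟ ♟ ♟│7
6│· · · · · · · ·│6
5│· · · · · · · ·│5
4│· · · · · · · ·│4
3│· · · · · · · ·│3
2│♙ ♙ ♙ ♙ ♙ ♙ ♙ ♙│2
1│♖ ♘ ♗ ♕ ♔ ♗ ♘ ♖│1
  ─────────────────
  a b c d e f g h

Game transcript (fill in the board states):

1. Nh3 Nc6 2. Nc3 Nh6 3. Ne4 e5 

  a b c d e f g h
  ─────────────────
8│♜ · ♝ ♛ ♚ ♝ · ♜│8
7│♟ ♟ ♟ ♟ · ♟ ♟ ♟│7
6│· · ♞ · · · · ♞│6
5│· · · · ♟ · · ·│5
4│· · · · ♘ · · ·│4
3│· · · · · · · ♘│3
2│♙ ♙ ♙ ♙ ♙ ♙ ♙ ♙│2
1│♖ · ♗ ♕ ♔ ♗ · ♖│1
  ─────────────────
  a b c d e f g h

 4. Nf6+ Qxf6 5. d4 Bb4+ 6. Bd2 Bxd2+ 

  a b c d e f g h
  ─────────────────
8│♜ · ♝ · ♚ · · ♜│8
7│♟ ♟ ♟ ♟ · ♟ ♟ ♟│7
6│· · ♞ · · ♛ · ♞│6
5│· · · · ♟ · · ·│5
4│· · · ♙ · · · ·│4
3│· · · · · · · ♘│3
2│♙ ♙ ♙ ♝ ♙ ♙ ♙ ♙│2
1│♖ · · ♕ ♔ ♗ · ♖│1
  ─────────────────
  a b c d e f g h

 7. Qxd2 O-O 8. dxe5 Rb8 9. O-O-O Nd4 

  a b c d e f g h
  ─────────────────
8│· ♜ ♝ · · ♜ ♚ ·│8
7│♟ ♟ ♟ ♟ · ♟ ♟ ♟│7
6│· · · · · ♛ · ♞│6
5│· · · · ♙ · · ·│5
4│· · · ♞ · · · ·│4
3│· · · · · · · ♘│3
2│♙ ♙ ♙ ♕ ♙ ♙ ♙ ♙│2
1│· · ♔ ♖ · ♗ · ♖│1
  ─────────────────
  a b c d e f g h

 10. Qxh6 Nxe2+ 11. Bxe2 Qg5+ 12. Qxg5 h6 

  a b c d e f g h
  ─────────────────
8│· ♜ ♝ · · ♜ ♚ ·│8
7│♟ ♟ ♟ ♟ · ♟ ♟ ·│7
6│· · · · · · · ♟│6
5│· · · · ♙ · ♕ ·│5
4│· · · · · · · ·│4
3│· · · · · · · ♘│3
2│♙ ♙ ♙ · ♗ ♙ ♙ ♙│2
1│· · ♔ ♖ · · · ♖│1
  ─────────────────
  a b c d e f g h

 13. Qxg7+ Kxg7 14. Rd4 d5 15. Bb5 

  a b c d e f g h
  ─────────────────
8│· ♜ ♝ · · ♜ · ·│8
7│♟ ♟ ♟ · · ♟ ♚ ·│7
6│· · · · · · · ♟│6
5│· ♗ · ♟ ♙ · · ·│5
4│· · · ♖ · · · ·│4
3│· · · · · · · ♘│3
2│♙ ♙ ♙ · · ♙ ♙ ♙│2
1│· · ♔ · · · · ♖│1
  ─────────────────
  a b c d e f g h


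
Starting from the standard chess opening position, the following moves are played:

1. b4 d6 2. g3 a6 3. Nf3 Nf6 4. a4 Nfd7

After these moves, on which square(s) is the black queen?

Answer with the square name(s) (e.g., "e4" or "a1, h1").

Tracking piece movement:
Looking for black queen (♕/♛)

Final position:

  a b c d e f g h
  ─────────────────
8│♜ ♞ ♝ ♛ ♚ ♝ · ♜│8
7│· ♟ ♟ ♞ ♟ ♟ ♟ ♟│7
6│♟ · · ♟ · · · ·│6
5│· · · · · · · ·│5
4│♙ ♙ · · · · · ·│4
3│· · · · · ♘ ♙ ·│3
2│· · ♙ ♙ ♙ ♙ · ♙│2
1│♖ ♘ ♗ ♕ ♔ ♗ · ♖│1
  ─────────────────
  a b c d e f g h


d8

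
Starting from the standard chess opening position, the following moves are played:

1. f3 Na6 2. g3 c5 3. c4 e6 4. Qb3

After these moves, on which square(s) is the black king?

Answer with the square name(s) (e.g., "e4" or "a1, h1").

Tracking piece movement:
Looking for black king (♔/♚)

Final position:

  a b c d e f g h
  ─────────────────
8│♜ · ♝ ♛ ♚ ♝ ♞ ♜│8
7│♟ ♟ · ♟ · ♟ ♟ ♟│7
6│♞ · · · ♟ · · ·│6
5│· · ♟ · · · · ·│5
4│· · ♙ · · · · ·│4
3│· ♕ · · · ♙ ♙ ·│3
2│♙ ♙ · ♙ ♙ · · ♙│2
1│♖ ♘ ♗ · ♔ ♗ ♘ ♖│1
  ─────────────────
  a b c d e f g h


e8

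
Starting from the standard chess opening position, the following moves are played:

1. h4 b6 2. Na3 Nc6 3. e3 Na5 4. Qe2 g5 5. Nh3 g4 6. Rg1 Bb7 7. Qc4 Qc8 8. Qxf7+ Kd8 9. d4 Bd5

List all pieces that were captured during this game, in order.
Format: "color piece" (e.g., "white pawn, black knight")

Tracking captures:
  Qxf7+: captured black pawn

black pawn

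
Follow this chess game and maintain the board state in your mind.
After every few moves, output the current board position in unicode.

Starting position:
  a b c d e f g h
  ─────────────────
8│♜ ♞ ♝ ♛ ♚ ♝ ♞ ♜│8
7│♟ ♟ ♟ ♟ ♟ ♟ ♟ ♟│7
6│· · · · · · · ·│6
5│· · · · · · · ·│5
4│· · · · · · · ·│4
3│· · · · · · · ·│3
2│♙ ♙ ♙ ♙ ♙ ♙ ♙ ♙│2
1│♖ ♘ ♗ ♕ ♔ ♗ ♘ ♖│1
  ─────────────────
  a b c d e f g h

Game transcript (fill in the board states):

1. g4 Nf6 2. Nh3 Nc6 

  a b c d e f g h
  ─────────────────
8│♜ · ♝ ♛ ♚ ♝ · ♜│8
7│♟ ♟ ♟ ♟ ♟ ♟ ♟ ♟│7
6│· · ♞ · · ♞ · ·│6
5│· · · · · · · ·│5
4│· · · · · · ♙ ·│4
3│· · · · · · · ♘│3
2│♙ ♙ ♙ ♙ ♙ ♙ · ♙│2
1│♖ ♘ ♗ ♕ ♔ ♗ · ♖│1
  ─────────────────
  a b c d e f g h

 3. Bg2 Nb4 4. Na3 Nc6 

  a b c d e f g h
  ─────────────────
8│♜ · ♝ ♛ ♚ ♝ · ♜│8
7│♟ ♟ ♟ ♟ ♟ ♟ ♟ ♟│7
6│· · ♞ · · ♞ · ·│6
5│· · · · · · · ·│5
4│· · · · · · ♙ ·│4
3│♘ · · · · · · ♘│3
2│♙ ♙ ♙ ♙ ♙ ♙ ♗ ♙│2
1│♖ · ♗ ♕ ♔ · · ♖│1
  ─────────────────
  a b c d e f g h

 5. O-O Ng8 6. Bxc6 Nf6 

  a b c d e f g h
  ─────────────────
8│♜ · ♝ ♛ ♚ ♝ · ♜│8
7│♟ ♟ ♟ ♟ ♟ ♟ ♟ ♟│7
6│· · ♗ · · ♞ · ·│6
5│· · · · · · · ·│5
4│· · · · · · ♙ ·│4
3│♘ · · · · · · ♘│3
2│♙ ♙ ♙ ♙ ♙ ♙ · ♙│2
1│♖ · ♗ ♕ · ♖ ♔ ·│1
  ─────────────────
  a b c d e f g h

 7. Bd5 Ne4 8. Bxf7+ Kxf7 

  a b c d e f g h
  ─────────────────
8│♜ · ♝ ♛ · ♝ · ♜│8
7│♟ ♟ ♟ ♟ ♟ ♚ ♟ ♟│7
6│· · · · · · · ·│6
5│· · · · · · · ·│5
4│· · · · ♞ · ♙ ·│4
3│♘ · · · · · · ♘│3
2│♙ ♙ ♙ ♙ ♙ ♙ · ♙│2
1│♖ · ♗ ♕ · ♖ ♔ ·│1
  ─────────────────
  a b c d e f g h

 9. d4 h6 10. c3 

  a b c d e f g h
  ─────────────────
8│♜ · ♝ ♛ · ♝ · ♜│8
7│♟ ♟ ♟ ♟ ♟ ♚ ♟ ·│7
6│· · · · · · · ♟│6
5│· · · · · · · ·│5
4│· · · ♙ ♞ · ♙ ·│4
3│♘ · ♙ · · · · ♘│3
2│♙ ♙ · · ♙ ♙ · ♙│2
1│♖ · ♗ ♕ · ♖ ♔ ·│1
  ─────────────────
  a b c d e f g h


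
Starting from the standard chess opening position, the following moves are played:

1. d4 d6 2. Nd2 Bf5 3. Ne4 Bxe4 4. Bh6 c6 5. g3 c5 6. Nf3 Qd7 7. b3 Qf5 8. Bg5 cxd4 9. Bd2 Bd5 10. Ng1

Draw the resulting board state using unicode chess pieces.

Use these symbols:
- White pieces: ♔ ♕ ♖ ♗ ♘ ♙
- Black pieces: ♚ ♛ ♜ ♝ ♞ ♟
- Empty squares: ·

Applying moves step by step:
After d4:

♜ ♞ ♝ ♛ ♚ ♝ ♞ ♜
♟ ♟ ♟ ♟ ♟ ♟ ♟ ♟
· · · · · · · ·
· · · · · · · ·
· · · ♙ · · · ·
· · · · · · · ·
♙ ♙ ♙ · ♙ ♙ ♙ ♙
♖ ♘ ♗ ♕ ♔ ♗ ♘ ♖


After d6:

♜ ♞ ♝ ♛ ♚ ♝ ♞ ♜
♟ ♟ ♟ · ♟ ♟ ♟ ♟
· · · ♟ · · · ·
· · · · · · · ·
· · · ♙ · · · ·
· · · · · · · ·
♙ ♙ ♙ · ♙ ♙ ♙ ♙
♖ ♘ ♗ ♕ ♔ ♗ ♘ ♖


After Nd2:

♜ ♞ ♝ ♛ ♚ ♝ ♞ ♜
♟ ♟ ♟ · ♟ ♟ ♟ ♟
· · · ♟ · · · ·
· · · · · · · ·
· · · ♙ · · · ·
· · · · · · · ·
♙ ♙ ♙ ♘ ♙ ♙ ♙ ♙
♖ · ♗ ♕ ♔ ♗ ♘ ♖


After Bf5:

♜ ♞ · ♛ ♚ ♝ ♞ ♜
♟ ♟ ♟ · ♟ ♟ ♟ ♟
· · · ♟ · · · ·
· · · · · ♝ · ·
· · · ♙ · · · ·
· · · · · · · ·
♙ ♙ ♙ ♘ ♙ ♙ ♙ ♙
♖ · ♗ ♕ ♔ ♗ ♘ ♖


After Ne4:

♜ ♞ · ♛ ♚ ♝ ♞ ♜
♟ ♟ ♟ · ♟ ♟ ♟ ♟
· · · ♟ · · · ·
· · · · · ♝ · ·
· · · ♙ ♘ · · ·
· · · · · · · ·
♙ ♙ ♙ · ♙ ♙ ♙ ♙
♖ · ♗ ♕ ♔ ♗ ♘ ♖


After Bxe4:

♜ ♞ · ♛ ♚ ♝ ♞ ♜
♟ ♟ ♟ · ♟ ♟ ♟ ♟
· · · ♟ · · · ·
· · · · · · · ·
· · · ♙ ♝ · · ·
· · · · · · · ·
♙ ♙ ♙ · ♙ ♙ ♙ ♙
♖ · ♗ ♕ ♔ ♗ ♘ ♖


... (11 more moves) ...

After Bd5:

♜ ♞ · · ♚ ♝ ♞ ♜
♟ ♟ · · ♟ ♟ ♟ ♟
· · · ♟ · · · ·
· · · ♝ · ♛ · ·
· · · ♟ · · · ·
· ♙ · · · ♘ ♙ ·
♙ · ♙ ♗ ♙ ♙ · ♙
♖ · · ♕ ♔ ♗ · ♖


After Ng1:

♜ ♞ · · ♚ ♝ ♞ ♜
♟ ♟ · · ♟ ♟ ♟ ♟
· · · ♟ · · · ·
· · · ♝ · ♛ · ·
· · · ♟ · · · ·
· ♙ · · · · ♙ ·
♙ · ♙ ♗ ♙ ♙ · ♙
♖ · · ♕ ♔ ♗ ♘ ♖



  a b c d e f g h
  ─────────────────
8│♜ ♞ · · ♚ ♝ ♞ ♜│8
7│♟ ♟ · · ♟ ♟ ♟ ♟│7
6│· · · ♟ · · · ·│6
5│· · · ♝ · ♛ · ·│5
4│· · · ♟ · · · ·│4
3│· ♙ · · · · ♙ ·│3
2│♙ · ♙ ♗ ♙ ♙ · ♙│2
1│♖ · · ♕ ♔ ♗ ♘ ♖│1
  ─────────────────
  a b c d e f g h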